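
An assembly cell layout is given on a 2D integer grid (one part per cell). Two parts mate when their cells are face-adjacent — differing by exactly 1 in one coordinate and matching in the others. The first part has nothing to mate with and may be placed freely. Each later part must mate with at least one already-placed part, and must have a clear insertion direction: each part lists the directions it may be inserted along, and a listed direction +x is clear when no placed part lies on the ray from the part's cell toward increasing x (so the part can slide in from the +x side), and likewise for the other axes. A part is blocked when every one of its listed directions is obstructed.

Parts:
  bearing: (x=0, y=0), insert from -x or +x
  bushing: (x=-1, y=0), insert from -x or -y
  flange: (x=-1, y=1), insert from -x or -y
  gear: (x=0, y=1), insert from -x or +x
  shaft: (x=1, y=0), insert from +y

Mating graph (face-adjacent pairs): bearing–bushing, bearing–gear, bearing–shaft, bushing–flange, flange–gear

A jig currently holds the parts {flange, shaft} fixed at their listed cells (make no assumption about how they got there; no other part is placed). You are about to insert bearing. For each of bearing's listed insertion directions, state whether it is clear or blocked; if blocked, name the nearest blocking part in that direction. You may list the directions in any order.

+x: blocked by shaft; -x: clear

-x: ray from bearing(0, 0) has no placed part ⇒ clear
+x: nearest on ray is shaft@(1, 0) ⇒ blocked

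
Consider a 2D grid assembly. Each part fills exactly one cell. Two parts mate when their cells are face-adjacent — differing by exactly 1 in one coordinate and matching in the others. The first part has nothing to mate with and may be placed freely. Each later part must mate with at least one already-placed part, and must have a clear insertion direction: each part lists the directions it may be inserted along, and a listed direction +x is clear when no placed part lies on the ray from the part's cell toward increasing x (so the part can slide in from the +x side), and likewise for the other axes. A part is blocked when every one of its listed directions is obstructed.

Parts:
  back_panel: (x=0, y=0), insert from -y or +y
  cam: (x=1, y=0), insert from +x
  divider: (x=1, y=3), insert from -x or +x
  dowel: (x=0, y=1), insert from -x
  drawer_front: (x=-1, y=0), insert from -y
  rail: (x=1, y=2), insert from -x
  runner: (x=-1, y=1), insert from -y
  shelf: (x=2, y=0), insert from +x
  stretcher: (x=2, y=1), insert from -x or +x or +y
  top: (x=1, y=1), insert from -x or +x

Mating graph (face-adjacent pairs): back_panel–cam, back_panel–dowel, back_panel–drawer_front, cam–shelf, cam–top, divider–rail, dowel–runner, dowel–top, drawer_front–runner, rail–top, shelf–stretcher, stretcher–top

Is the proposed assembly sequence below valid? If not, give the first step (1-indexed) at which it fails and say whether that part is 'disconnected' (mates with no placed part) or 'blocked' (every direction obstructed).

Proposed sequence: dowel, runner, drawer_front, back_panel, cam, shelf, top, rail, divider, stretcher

1. dowel@(0, 1) [-x clear] — {dowel}
2. runner@(-1, 1) [-y clear] — {dowel, runner}
3. drawer_front@(-1, 0) [-y clear] — {dowel, drawer_front, runner}
4. back_panel@(0, 0) [-y clear] — {back_panel, dowel, drawer_front, runner}
5. cam@(1, 0) [+x clear] — {back_panel, cam, dowel, drawer_front, runner}
6. shelf@(2, 0) [+x clear] — {back_panel, cam, dowel, drawer_front, runner, shelf}
7. top@(1, 1) [+x clear] — {back_panel, cam, dowel, drawer_front, runner, shelf, top}
8. rail@(1, 2) [-x clear] — {back_panel, cam, dowel, drawer_front, rail, runner, shelf, top}
9. divider@(1, 3) [-x clear] — {back_panel, cam, divider, dowel, drawer_front, rail, runner, shelf, top}
10. stretcher@(2, 1) [+x clear] — {back_panel, cam, divider, dowel, drawer_front, rail, runner, shelf, stretcher, top}

Valid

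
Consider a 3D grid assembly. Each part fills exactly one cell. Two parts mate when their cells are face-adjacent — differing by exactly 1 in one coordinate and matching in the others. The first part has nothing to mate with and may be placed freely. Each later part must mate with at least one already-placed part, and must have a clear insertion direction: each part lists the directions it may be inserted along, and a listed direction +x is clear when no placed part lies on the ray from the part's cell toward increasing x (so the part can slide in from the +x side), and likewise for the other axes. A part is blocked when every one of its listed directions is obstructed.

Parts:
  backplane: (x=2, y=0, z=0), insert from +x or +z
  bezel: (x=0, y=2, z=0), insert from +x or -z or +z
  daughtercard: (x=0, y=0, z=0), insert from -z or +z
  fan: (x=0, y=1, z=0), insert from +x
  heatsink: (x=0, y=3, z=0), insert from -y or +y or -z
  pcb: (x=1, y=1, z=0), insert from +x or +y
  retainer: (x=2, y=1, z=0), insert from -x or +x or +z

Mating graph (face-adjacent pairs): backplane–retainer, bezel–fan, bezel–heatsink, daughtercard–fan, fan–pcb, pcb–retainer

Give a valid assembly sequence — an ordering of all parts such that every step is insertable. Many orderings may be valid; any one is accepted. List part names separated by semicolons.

1. bezel@(0, 2, 0) [+x clear] — {bezel}
2. heatsink@(0, 3, 0) [+y clear] — {bezel, heatsink}
3. fan@(0, 1, 0) [+x clear] — {bezel, fan, heatsink}
4. pcb@(1, 1, 0) [+x clear] — {bezel, fan, heatsink, pcb}
5. retainer@(2, 1, 0) [+x clear] — {bezel, fan, heatsink, pcb, retainer}
6. backplane@(2, 0, 0) [+x clear] — {backplane, bezel, fan, heatsink, pcb, retainer}
7. daughtercard@(0, 0, 0) [-z clear] — {backplane, bezel, daughtercard, fan, heatsink, pcb, retainer}

bezel; heatsink; fan; pcb; retainer; backplane; daughtercard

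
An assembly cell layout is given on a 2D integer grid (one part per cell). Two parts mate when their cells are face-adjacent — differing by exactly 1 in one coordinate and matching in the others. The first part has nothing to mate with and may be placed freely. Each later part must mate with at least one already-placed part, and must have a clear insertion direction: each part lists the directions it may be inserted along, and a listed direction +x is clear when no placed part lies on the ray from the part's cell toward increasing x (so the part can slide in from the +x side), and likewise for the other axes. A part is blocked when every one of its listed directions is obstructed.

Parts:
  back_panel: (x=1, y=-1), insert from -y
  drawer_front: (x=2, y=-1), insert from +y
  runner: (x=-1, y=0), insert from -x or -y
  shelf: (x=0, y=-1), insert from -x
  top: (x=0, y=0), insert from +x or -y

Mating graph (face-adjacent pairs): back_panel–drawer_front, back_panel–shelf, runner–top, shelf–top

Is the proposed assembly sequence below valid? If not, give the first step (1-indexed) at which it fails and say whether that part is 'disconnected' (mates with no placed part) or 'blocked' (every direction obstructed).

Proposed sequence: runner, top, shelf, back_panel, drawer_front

Valid

1. runner@(-1, 0) [-x clear] — {runner}
2. top@(0, 0) [+x clear] — {runner, top}
3. shelf@(0, -1) [-x clear] — {runner, shelf, top}
4. back_panel@(1, -1) [-y clear] — {back_panel, runner, shelf, top}
5. drawer_front@(2, -1) [+y clear] — {back_panel, drawer_front, runner, shelf, top}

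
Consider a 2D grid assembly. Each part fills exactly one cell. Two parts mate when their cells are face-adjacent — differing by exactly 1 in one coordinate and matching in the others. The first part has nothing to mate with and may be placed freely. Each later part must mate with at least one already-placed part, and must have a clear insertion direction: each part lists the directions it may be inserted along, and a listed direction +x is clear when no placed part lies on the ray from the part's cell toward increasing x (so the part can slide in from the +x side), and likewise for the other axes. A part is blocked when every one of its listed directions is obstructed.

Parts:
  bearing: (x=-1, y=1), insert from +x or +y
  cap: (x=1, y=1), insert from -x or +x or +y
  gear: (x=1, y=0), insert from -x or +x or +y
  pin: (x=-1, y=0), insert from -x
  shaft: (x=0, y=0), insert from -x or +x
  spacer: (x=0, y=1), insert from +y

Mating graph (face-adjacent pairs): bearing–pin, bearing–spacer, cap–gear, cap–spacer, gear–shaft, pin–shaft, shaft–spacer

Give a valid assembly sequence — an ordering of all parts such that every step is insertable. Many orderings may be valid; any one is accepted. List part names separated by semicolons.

shaft; gear; cap; pin; bearing; spacer

1. shaft@(0, 0) [-x clear] — {shaft}
2. gear@(1, 0) [+x clear] — {gear, shaft}
3. cap@(1, 1) [-x clear] — {cap, gear, shaft}
4. pin@(-1, 0) [-x clear] — {cap, gear, pin, shaft}
5. bearing@(-1, 1) [+y clear] — {bearing, cap, gear, pin, shaft}
6. spacer@(0, 1) [+y clear] — {bearing, cap, gear, pin, shaft, spacer}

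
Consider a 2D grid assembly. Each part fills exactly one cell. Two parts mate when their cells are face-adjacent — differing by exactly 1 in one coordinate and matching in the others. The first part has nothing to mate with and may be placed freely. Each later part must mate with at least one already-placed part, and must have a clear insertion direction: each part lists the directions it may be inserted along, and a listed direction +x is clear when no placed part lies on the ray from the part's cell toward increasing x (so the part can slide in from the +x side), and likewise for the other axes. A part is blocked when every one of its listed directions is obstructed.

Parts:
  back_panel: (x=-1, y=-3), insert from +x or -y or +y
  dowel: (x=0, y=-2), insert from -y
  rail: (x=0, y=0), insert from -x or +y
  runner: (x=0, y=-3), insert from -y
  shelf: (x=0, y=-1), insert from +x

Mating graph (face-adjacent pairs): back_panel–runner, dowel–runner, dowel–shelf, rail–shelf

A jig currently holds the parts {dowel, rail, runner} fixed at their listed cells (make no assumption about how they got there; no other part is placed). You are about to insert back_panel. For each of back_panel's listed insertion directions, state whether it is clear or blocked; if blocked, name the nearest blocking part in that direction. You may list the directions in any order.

+x: blocked by runner; +y: clear; -y: clear

+x: nearest on ray is runner@(0, -3) ⇒ blocked
-y: ray from back_panel(-1, -3) has no placed part ⇒ clear
+y: ray from back_panel(-1, -3) has no placed part ⇒ clear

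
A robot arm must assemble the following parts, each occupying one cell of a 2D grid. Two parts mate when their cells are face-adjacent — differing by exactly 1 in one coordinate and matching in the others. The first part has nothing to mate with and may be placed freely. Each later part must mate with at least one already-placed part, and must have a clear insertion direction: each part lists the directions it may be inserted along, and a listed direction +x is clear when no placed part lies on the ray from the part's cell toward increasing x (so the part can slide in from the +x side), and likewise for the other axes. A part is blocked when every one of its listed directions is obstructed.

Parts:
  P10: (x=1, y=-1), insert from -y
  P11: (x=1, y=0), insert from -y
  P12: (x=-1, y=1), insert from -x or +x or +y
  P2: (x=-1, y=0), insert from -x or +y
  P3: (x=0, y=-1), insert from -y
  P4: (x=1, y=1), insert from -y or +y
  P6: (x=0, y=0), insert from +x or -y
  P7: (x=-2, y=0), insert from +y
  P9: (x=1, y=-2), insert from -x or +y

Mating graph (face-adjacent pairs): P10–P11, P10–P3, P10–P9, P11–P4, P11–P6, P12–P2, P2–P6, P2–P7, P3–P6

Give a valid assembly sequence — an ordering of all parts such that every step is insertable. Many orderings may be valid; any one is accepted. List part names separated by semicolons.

P4; P11; P6; P3; P2; P12; P7; P10; P9

1. P4@(1, 1) [-y clear] — {P4}
2. P11@(1, 0) [-y clear] — {P11, P4}
3. P6@(0, 0) [-y clear] — {P11, P4, P6}
4. P3@(0, -1) [-y clear] — {P11, P3, P4, P6}
5. P2@(-1, 0) [-x clear] — {P11, P2, P3, P4, P6}
6. P12@(-1, 1) [-x clear] — {P11, P12, P2, P3, P4, P6}
7. P7@(-2, 0) [+y clear] — {P11, P12, P2, P3, P4, P6, P7}
8. P10@(1, -1) [-y clear] — {P10, P11, P12, P2, P3, P4, P6, P7}
9. P9@(1, -2) [-x clear] — {P10, P11, P12, P2, P3, P4, P6, P7, P9}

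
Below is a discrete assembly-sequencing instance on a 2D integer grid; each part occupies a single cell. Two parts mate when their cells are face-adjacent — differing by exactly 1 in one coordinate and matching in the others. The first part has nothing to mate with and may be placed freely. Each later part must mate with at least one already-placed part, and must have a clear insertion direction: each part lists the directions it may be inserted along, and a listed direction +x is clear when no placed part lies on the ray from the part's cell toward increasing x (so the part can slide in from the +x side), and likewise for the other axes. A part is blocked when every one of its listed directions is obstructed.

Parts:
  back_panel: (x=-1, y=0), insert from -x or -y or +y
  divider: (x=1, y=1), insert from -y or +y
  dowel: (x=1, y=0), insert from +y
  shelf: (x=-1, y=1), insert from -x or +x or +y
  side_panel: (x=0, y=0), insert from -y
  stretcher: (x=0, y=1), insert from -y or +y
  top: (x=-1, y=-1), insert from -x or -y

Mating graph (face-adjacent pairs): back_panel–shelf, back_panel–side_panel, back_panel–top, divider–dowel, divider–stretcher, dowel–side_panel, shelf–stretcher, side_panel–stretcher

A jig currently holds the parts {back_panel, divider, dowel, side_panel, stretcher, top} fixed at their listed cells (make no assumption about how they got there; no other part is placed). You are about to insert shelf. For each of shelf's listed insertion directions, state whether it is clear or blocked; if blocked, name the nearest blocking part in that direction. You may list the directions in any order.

-x: ray from shelf(-1, 1) has no placed part ⇒ clear
+x: nearest on ray is stretcher@(0, 1) ⇒ blocked
+y: ray from shelf(-1, 1) has no placed part ⇒ clear

+x: blocked by stretcher; +y: clear; -x: clear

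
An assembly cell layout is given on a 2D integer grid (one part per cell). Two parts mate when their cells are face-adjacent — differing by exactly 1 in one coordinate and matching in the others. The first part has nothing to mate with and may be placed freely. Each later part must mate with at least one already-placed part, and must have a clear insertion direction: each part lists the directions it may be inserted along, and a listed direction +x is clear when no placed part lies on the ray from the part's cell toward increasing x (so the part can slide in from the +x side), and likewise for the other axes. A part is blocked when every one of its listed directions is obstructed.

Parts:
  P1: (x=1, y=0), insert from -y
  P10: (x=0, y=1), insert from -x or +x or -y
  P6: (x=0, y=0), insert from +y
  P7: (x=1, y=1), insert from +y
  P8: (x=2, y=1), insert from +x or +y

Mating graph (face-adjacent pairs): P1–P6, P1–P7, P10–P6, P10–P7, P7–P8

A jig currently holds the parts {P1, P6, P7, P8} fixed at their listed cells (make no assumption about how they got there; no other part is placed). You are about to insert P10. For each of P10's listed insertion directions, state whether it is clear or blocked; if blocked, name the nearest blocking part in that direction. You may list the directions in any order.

-x: ray from P10(0, 1) has no placed part ⇒ clear
+x: nearest on ray is P7@(1, 1) ⇒ blocked
-y: nearest on ray is P6@(0, 0) ⇒ blocked

+x: blocked by P7; -x: clear; -y: blocked by P6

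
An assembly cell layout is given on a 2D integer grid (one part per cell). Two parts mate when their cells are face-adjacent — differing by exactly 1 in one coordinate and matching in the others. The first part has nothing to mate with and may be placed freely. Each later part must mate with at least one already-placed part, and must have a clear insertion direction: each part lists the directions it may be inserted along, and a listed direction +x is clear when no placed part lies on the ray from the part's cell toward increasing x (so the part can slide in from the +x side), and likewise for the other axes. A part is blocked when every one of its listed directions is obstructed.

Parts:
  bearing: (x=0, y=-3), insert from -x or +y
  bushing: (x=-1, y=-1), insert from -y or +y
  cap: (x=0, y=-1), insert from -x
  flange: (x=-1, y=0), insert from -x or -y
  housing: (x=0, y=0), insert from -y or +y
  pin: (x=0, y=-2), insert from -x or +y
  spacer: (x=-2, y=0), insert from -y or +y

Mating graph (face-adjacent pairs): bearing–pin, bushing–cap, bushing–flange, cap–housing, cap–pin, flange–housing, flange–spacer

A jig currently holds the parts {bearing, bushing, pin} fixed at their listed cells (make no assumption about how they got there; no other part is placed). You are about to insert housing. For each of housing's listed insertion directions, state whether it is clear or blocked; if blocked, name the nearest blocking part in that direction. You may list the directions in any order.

-y: nearest on ray is pin@(0, -2) ⇒ blocked
+y: ray from housing(0, 0) has no placed part ⇒ clear

+y: clear; -y: blocked by pin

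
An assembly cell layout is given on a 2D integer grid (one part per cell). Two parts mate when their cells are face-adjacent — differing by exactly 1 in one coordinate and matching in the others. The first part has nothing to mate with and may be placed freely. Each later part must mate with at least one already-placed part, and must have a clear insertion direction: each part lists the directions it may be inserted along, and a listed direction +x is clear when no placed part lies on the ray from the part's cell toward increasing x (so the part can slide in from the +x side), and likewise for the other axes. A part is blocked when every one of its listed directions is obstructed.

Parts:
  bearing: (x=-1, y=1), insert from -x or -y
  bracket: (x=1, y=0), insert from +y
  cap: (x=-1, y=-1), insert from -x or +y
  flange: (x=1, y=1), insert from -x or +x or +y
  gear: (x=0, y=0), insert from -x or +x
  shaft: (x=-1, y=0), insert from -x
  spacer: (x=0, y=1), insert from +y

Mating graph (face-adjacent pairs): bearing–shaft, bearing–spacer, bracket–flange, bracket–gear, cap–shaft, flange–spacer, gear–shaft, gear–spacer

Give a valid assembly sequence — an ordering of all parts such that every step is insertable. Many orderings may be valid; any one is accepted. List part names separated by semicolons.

cap; shaft; gear; spacer; bracket; flange; bearing

1. cap@(-1, -1) [-x clear] — {cap}
2. shaft@(-1, 0) [-x clear] — {cap, shaft}
3. gear@(0, 0) [+x clear] — {cap, gear, shaft}
4. spacer@(0, 1) [+y clear] — {cap, gear, shaft, spacer}
5. bracket@(1, 0) [+y clear] — {bracket, cap, gear, shaft, spacer}
6. flange@(1, 1) [+x clear] — {bracket, cap, flange, gear, shaft, spacer}
7. bearing@(-1, 1) [-x clear] — {bearing, bracket, cap, flange, gear, shaft, spacer}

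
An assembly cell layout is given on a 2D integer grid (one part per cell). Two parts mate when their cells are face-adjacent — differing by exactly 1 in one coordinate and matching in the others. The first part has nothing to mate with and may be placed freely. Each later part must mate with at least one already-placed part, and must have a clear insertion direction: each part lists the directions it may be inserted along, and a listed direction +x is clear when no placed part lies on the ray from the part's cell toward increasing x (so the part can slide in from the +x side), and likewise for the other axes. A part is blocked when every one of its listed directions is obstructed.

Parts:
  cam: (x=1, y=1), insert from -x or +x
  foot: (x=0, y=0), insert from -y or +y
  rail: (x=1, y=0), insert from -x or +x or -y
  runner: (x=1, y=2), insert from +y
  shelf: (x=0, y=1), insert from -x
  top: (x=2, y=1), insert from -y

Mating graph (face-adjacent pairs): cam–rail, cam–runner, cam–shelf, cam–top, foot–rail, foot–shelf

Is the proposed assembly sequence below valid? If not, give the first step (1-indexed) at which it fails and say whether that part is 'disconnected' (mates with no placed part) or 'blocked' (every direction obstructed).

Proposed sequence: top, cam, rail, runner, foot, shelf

1. top@(2, 1) [-y clear] — {top}
2. cam@(1, 1) [-x clear] — {cam, top}
3. rail@(1, 0) [-x clear] — {cam, rail, top}
4. runner@(1, 2) [+y clear] — {cam, rail, runner, top}
5. foot@(0, 0) [-y clear] — {cam, foot, rail, runner, top}
6. shelf@(0, 1) [-x clear] — {cam, foot, rail, runner, shelf, top}

Valid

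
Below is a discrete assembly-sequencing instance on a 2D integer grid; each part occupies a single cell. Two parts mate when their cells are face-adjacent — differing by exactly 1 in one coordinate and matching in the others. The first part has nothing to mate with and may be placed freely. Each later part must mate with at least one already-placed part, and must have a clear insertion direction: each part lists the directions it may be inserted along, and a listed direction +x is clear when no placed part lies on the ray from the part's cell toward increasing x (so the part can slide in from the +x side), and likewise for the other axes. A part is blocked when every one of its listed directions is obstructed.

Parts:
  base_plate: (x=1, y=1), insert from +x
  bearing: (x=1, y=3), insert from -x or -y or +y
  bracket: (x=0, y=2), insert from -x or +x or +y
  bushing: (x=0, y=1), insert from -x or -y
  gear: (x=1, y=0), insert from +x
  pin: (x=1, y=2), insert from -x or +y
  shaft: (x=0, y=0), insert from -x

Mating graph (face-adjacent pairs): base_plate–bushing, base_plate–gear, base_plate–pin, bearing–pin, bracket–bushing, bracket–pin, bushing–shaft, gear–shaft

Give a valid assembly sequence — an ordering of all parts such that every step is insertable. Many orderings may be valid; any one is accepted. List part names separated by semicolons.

base_plate; gear; shaft; pin; bearing; bushing; bracket

1. base_plate@(1, 1) [+x clear] — {base_plate}
2. gear@(1, 0) [+x clear] — {base_plate, gear}
3. shaft@(0, 0) [-x clear] — {base_plate, gear, shaft}
4. pin@(1, 2) [-x clear] — {base_plate, gear, pin, shaft}
5. bearing@(1, 3) [-x clear] — {base_plate, bearing, gear, pin, shaft}
6. bushing@(0, 1) [-x clear] — {base_plate, bearing, bushing, gear, pin, shaft}
7. bracket@(0, 2) [-x clear] — {base_plate, bearing, bracket, bushing, gear, pin, shaft}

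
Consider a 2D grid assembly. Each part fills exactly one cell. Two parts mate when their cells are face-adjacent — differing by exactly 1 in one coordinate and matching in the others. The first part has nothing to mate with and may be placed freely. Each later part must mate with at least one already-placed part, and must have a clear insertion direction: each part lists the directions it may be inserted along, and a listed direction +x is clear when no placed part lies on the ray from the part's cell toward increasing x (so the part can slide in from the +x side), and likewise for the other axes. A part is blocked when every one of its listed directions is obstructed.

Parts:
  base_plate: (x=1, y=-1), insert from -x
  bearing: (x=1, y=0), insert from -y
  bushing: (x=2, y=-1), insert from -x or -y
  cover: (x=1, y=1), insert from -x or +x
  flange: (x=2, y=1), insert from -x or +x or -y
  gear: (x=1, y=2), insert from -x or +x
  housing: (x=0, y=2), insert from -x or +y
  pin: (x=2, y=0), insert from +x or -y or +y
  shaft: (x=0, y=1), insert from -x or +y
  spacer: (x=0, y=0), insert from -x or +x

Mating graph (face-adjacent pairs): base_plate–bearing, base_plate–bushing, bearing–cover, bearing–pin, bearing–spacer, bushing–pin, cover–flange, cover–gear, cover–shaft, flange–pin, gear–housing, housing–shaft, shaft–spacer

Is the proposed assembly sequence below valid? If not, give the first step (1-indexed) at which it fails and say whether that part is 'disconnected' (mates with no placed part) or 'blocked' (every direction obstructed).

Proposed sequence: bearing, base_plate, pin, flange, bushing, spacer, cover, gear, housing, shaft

1. bearing@(1, 0) [-y clear] — {bearing}
2. base_plate@(1, -1) [-x clear] — {base_plate, bearing}
3. pin@(2, 0) [+x clear] — {base_plate, bearing, pin}
4. flange@(2, 1) [-x clear] — {base_plate, bearing, flange, pin}
5. bushing@(2, -1) [-y clear] — {base_plate, bearing, bushing, flange, pin}
6. spacer@(0, 0) [-x clear] — {base_plate, bearing, bushing, flange, pin, spacer}
7. cover@(1, 1) [-x clear] — {base_plate, bearing, bushing, cover, flange, pin, spacer}
8. gear@(1, 2) [-x clear] — {base_plate, bearing, bushing, cover, flange, gear, pin, spacer}
9. housing@(0, 2) [-x clear] — {base_plate, bearing, bushing, cover, flange, gear, housing, pin, spacer}
10. shaft@(0, 1) [-x clear] — {base_plate, bearing, bushing, cover, flange, gear, housing, pin, shaft, spacer}

Valid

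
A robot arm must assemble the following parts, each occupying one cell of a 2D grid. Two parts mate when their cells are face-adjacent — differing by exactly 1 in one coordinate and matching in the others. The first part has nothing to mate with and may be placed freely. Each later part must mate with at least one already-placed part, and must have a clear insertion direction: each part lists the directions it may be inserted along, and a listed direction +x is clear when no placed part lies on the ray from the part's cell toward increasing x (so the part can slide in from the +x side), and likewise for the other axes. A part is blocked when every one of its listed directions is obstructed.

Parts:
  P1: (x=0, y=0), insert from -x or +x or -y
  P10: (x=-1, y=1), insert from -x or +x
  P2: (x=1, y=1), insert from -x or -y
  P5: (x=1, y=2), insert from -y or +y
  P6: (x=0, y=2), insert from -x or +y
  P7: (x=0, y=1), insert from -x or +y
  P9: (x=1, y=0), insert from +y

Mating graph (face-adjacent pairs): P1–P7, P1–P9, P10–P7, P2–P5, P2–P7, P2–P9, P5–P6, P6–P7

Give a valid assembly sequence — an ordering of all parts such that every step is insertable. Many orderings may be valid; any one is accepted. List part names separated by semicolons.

P9; P2; P5; P1; P6; P7; P10

1. P9@(1, 0) [+y clear] — {P9}
2. P2@(1, 1) [-x clear] — {P2, P9}
3. P5@(1, 2) [+y clear] — {P2, P5, P9}
4. P1@(0, 0) [-x clear] — {P1, P2, P5, P9}
5. P6@(0, 2) [-x clear] — {P1, P2, P5, P6, P9}
6. P7@(0, 1) [-x clear] — {P1, P2, P5, P6, P7, P9}
7. P10@(-1, 1) [-x clear] — {P1, P10, P2, P5, P6, P7, P9}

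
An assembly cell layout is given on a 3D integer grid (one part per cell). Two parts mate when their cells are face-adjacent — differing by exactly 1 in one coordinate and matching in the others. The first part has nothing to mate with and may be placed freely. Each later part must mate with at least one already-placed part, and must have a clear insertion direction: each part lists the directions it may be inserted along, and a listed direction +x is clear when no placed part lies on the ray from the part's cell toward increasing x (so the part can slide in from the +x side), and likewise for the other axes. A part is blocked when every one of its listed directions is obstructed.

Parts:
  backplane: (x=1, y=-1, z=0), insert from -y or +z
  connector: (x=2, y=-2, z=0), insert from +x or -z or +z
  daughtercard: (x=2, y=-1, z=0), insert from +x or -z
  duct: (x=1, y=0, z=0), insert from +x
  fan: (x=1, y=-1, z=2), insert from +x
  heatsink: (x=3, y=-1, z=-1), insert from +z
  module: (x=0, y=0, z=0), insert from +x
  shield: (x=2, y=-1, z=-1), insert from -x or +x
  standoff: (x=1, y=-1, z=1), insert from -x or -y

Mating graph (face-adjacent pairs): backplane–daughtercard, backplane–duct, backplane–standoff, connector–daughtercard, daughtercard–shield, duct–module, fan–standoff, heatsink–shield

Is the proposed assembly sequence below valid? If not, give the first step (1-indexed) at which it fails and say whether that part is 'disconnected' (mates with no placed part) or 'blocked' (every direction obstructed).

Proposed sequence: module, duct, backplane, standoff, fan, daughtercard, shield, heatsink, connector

1. module@(0, 0, 0) [+x clear] — {module}
2. duct@(1, 0, 0) [+x clear] — {duct, module}
3. backplane@(1, -1, 0) [-y clear] — {backplane, duct, module}
4. standoff@(1, -1, 1) [-x clear] — {backplane, duct, module, standoff}
5. fan@(1, -1, 2) [+x clear] — {backplane, duct, fan, module, standoff}
6. daughtercard@(2, -1, 0) [+x clear] — {backplane, daughtercard, duct, fan, module, standoff}
7. shield@(2, -1, -1) [-x clear] — {backplane, daughtercard, duct, fan, module, shield, standoff}
8. heatsink@(3, -1, -1) [+z clear] — {backplane, daughtercard, duct, fan, heatsink, module, shield, standoff}
9. connector@(2, -2, 0) [+x clear] — {backplane, connector, daughtercard, duct, fan, heatsink, module, shield, standoff}

Valid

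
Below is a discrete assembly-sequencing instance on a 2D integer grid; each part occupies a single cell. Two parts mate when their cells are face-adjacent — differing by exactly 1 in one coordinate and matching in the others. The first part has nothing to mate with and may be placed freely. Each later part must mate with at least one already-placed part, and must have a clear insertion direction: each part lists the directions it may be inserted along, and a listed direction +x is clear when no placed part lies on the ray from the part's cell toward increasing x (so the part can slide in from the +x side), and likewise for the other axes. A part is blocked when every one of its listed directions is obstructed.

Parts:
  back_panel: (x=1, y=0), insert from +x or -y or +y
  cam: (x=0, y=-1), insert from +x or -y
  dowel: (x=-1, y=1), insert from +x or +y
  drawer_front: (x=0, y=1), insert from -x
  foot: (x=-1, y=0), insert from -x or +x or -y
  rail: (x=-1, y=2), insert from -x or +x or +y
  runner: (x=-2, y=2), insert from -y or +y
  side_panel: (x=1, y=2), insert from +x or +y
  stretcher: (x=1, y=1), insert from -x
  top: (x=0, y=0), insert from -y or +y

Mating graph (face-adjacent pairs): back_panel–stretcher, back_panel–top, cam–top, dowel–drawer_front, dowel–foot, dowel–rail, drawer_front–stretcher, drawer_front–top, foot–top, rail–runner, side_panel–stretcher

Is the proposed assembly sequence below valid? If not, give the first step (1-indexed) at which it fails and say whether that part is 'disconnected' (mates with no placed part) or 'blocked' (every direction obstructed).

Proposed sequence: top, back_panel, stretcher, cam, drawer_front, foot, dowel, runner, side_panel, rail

Invalid at step 8 (disconnected)

1. top@(0, 0) [-y clear] — {top}
2. back_panel@(1, 0) [+x clear] — {back_panel, top}
3. stretcher@(1, 1) [-x clear] — {back_panel, stretcher, top}
4. cam@(0, -1) [+x clear] — {back_panel, cam, stretcher, top}
5. drawer_front@(0, 1) [-x clear] — {back_panel, cam, drawer_front, stretcher, top}
6. foot@(-1, 0) [-x clear] — {back_panel, cam, drawer_front, foot, stretcher, top}
7. dowel@(-1, 1) [+y clear] — {back_panel, cam, dowel, drawer_front, foot, stretcher, top}
8. runner@(-2, 2) — no placed neighbour ⇒ disconnected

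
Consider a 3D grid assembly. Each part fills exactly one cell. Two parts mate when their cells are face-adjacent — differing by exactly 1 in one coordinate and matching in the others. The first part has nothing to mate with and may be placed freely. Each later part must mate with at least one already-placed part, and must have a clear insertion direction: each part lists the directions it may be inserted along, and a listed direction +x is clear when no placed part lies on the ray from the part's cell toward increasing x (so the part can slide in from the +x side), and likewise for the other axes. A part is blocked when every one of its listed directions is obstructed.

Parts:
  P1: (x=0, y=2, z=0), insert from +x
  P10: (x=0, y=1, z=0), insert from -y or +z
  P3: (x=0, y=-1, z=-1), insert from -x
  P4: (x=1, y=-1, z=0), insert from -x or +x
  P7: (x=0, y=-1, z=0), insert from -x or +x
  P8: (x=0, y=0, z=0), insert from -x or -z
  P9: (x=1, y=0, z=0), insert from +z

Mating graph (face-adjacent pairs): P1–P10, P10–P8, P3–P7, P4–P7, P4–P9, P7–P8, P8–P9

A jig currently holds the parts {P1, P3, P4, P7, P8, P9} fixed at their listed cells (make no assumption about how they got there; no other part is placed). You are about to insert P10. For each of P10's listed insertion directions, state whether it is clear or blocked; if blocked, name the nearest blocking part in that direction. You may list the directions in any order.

+z: clear; -y: blocked by P8

-y: nearest on ray is P8@(0, 0, 0) ⇒ blocked
+z: ray from P10(0, 1, 0) has no placed part ⇒ clear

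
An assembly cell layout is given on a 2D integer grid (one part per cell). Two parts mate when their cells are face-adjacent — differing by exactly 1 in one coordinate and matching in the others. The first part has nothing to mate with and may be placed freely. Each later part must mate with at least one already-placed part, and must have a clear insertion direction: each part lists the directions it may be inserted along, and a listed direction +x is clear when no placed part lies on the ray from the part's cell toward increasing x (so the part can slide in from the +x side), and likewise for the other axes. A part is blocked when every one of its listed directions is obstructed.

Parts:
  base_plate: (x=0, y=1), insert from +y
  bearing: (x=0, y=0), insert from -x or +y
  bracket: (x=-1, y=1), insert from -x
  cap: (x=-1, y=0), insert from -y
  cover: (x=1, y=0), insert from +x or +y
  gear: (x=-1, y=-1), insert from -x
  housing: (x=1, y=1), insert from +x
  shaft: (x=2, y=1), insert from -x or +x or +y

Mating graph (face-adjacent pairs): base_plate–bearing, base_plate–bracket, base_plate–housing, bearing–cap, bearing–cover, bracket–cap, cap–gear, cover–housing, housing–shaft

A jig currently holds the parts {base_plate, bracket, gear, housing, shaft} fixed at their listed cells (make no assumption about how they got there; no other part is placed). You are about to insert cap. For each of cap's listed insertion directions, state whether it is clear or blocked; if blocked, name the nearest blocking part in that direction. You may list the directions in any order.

-y: blocked by gear

-y: nearest on ray is gear@(-1, -1) ⇒ blocked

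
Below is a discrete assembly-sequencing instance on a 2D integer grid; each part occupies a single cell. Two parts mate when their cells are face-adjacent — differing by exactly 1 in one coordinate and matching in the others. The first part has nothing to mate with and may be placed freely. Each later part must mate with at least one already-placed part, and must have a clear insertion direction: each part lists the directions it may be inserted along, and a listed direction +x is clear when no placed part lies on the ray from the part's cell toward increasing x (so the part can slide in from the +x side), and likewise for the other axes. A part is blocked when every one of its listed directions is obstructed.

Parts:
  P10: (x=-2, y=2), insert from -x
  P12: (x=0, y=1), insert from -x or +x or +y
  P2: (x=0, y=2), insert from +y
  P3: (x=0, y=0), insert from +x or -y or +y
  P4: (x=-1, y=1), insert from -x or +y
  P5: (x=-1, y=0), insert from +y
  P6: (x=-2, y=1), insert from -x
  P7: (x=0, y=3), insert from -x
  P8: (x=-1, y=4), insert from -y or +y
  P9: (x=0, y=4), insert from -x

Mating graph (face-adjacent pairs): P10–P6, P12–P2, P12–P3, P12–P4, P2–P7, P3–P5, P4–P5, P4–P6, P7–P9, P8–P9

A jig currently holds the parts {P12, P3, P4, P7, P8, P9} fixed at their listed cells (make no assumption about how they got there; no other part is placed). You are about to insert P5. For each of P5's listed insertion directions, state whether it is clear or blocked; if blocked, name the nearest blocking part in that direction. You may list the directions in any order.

+y: blocked by P4

+y: nearest on ray is P4@(-1, 1) ⇒ blocked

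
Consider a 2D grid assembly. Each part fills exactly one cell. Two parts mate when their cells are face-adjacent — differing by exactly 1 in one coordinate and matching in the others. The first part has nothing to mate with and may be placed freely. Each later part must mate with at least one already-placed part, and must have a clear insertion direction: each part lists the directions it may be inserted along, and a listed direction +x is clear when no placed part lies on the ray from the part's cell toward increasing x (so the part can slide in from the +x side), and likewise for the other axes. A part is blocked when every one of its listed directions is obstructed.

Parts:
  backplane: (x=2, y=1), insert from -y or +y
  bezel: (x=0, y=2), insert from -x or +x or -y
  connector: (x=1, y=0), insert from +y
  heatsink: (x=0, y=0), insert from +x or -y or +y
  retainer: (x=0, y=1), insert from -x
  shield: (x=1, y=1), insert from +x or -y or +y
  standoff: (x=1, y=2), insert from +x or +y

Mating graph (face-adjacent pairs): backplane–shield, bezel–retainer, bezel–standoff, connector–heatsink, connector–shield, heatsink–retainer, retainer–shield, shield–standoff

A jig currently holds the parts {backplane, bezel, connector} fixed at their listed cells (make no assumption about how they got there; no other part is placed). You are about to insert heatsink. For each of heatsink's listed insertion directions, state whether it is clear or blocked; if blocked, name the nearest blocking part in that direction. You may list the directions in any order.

+x: blocked by connector; +y: blocked by bezel; -y: clear

+x: nearest on ray is connector@(1, 0) ⇒ blocked
-y: ray from heatsink(0, 0) has no placed part ⇒ clear
+y: nearest on ray is bezel@(0, 2) ⇒ blocked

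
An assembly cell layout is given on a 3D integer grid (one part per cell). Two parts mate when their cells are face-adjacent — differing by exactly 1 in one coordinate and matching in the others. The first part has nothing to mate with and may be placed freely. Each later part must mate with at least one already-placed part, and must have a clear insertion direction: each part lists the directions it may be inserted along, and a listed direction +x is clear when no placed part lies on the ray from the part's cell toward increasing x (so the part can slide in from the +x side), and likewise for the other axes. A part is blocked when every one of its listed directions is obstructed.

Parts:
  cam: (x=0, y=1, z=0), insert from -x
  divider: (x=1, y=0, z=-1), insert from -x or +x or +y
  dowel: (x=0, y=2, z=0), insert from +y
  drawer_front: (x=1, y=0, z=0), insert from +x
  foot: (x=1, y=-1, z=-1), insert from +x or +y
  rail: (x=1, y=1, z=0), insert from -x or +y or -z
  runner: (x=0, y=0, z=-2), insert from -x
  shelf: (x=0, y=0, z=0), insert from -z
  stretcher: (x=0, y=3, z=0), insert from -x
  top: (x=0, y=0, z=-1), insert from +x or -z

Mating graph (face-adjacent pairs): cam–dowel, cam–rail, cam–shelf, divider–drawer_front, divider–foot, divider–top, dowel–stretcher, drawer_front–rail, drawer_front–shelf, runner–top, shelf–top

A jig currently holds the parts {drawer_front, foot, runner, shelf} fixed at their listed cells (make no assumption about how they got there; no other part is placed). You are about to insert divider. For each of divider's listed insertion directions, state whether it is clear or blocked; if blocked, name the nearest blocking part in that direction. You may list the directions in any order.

+x: clear; +y: clear; -x: clear

-x: ray from divider(1, 0, -1) has no placed part ⇒ clear
+x: ray from divider(1, 0, -1) has no placed part ⇒ clear
+y: ray from divider(1, 0, -1) has no placed part ⇒ clear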